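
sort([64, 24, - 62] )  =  [ - 62,24,  64 ] 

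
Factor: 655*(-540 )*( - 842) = 297815400=2^3*3^3*5^2*131^1*421^1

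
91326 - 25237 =66089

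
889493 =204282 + 685211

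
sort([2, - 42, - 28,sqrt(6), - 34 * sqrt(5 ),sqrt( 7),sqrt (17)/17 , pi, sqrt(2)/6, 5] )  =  [ - 34*sqrt(5), - 42, - 28,sqrt( 2) /6,sqrt( 17 ) /17, 2,sqrt(6),  sqrt( 7), pi,5]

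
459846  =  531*866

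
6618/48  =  1103/8 = 137.88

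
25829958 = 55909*462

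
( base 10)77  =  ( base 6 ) 205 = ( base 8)115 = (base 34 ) 29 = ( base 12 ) 65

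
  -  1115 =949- 2064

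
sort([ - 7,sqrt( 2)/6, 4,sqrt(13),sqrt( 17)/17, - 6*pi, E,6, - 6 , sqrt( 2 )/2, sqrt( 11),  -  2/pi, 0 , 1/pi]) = [ - 6*pi, - 7, -6, - 2/pi,0, sqrt(2)/6,sqrt(17)/17,1/pi,sqrt(2)/2, E, sqrt (11), sqrt(13 ), 4,6 ]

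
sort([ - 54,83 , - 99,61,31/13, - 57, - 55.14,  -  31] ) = [ - 99, - 57, - 55.14,  -  54, - 31 , 31/13, 61, 83 ]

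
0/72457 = 0 = 0.00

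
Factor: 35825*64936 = 2326332200 = 2^3*5^2*1433^1*8117^1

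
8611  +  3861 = 12472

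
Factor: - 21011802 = - 2^1*3^1*7^1*211^1*2371^1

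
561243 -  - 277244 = 838487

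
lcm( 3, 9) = 9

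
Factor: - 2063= - 2063^1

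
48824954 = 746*65449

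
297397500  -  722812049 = -425414549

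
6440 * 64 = 412160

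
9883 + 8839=18722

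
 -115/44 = -3+17/44 = - 2.61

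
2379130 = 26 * 91505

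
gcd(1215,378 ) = 27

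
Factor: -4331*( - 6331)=13^1*61^1*71^1*487^1  =  27419561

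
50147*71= 3560437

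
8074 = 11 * 734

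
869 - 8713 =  - 7844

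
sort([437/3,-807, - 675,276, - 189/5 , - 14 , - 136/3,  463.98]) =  [ - 807, - 675, - 136/3 , - 189/5, - 14,  437/3, 276,463.98 ]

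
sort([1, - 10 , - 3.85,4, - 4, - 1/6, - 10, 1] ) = [ - 10, - 10,-4,-3.85, - 1/6,  1, 1,4 ] 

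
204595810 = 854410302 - 649814492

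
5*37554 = 187770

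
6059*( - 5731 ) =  - 34724129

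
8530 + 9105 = 17635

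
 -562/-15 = 562/15 = 37.47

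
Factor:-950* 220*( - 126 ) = 26334000 = 2^4*3^2*5^3*7^1*11^1*19^1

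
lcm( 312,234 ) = 936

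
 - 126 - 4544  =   - 4670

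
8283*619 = 5127177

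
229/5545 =229/5545 = 0.04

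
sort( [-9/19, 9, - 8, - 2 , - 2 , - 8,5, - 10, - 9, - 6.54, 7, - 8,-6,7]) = [-10 , - 9, - 8, - 8,-8, - 6.54,-6,- 2,-2, - 9/19, 5, 7,7,9]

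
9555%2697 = 1464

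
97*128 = 12416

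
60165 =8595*7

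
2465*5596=13794140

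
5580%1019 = 485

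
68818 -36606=32212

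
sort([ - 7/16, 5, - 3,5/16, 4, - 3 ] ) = [ - 3, - 3, - 7/16,5/16,4,5] 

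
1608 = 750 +858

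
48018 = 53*906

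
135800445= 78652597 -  - 57147848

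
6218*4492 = 27931256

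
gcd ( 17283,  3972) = 3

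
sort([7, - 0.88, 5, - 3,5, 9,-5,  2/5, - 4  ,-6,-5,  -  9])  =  [ - 9, - 6,-5, - 5, - 4, - 3,-0.88,2/5,  5,5,7, 9]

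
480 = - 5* ( - 96)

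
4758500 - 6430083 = -1671583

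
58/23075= 58/23075  =  0.00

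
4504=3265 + 1239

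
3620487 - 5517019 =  - 1896532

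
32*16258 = 520256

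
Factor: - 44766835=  - 5^1*8953367^1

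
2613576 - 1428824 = 1184752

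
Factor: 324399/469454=2^( - 1)* 3^1*71^1*1523^1*234727^( - 1 ) 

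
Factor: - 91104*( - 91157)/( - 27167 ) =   -  2^5*3^1*7^(-1)*11^1*13^1*73^1*3881^ ( - 1)*8287^1 = -  8304767328/27167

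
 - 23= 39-62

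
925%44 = 1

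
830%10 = 0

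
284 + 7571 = 7855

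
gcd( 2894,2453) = 1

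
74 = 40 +34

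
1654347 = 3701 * 447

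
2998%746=14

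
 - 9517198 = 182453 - 9699651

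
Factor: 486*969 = 470934  =  2^1*3^6 * 17^1* 19^1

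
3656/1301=3656/1301  =  2.81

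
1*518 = 518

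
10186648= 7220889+2965759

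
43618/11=43618/11 = 3965.27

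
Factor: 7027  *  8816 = 2^4*19^1*29^1*7027^1 = 61950032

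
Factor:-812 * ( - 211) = 2^2*7^1* 29^1*211^1 = 171332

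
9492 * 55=522060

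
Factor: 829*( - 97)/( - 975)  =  80413/975  =  3^ ( - 1)*5^( - 2 )*13^( - 1 )*97^1*829^1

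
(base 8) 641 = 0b110100001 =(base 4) 12201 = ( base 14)21B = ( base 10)417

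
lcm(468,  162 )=4212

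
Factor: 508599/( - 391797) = - 897/691 = - 3^1 * 13^1*23^1* 691^(- 1)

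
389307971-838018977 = -448711006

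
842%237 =131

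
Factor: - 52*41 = -2132 = -  2^2*13^1*41^1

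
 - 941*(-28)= 26348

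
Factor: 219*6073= 3^1*  73^1*6073^1 = 1329987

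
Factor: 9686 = 2^1*29^1*167^1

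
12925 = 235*55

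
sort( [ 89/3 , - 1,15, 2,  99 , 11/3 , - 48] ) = [ - 48,-1,2, 11/3 , 15, 89/3,99 ] 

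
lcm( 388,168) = 16296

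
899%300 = 299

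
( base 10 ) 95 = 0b1011111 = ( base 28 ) 3b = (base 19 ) 50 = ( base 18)55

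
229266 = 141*1626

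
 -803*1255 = -1007765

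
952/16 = 59  +  1/2  =  59.50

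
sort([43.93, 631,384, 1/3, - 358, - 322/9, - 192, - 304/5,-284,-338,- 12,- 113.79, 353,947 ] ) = [ - 358,-338, - 284, - 192,-113.79,-304/5, - 322/9,-12,1/3,43.93,353, 384, 631,947] 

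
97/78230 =97/78230 = 0.00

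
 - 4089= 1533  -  5622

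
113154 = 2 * 56577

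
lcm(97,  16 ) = 1552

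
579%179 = 42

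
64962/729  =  89 + 1/9  =  89.11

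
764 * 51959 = 39696676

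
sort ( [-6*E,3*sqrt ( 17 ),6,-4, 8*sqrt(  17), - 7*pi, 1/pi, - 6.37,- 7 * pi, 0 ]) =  [-7*pi, - 7*pi,-6*E,  -  6.37, - 4,0,1/pi, 6,3*sqrt( 17), 8*sqrt( 17 )]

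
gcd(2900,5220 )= 580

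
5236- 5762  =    -  526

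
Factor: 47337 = 3^1*31^1*509^1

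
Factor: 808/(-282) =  - 404/141 = -2^2*3^( - 1)*47^(-1)*101^1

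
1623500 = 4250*382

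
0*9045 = 0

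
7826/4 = 1956 + 1/2 = 1956.50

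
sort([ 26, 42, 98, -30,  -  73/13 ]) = [ - 30 , - 73/13, 26, 42, 98] 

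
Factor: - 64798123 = -13^1*137^1*36383^1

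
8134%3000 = 2134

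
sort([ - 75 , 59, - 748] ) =[ - 748, - 75, 59 ]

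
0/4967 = 0=0.00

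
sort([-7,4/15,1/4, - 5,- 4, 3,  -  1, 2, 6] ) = [ - 7, - 5, - 4, - 1,1/4,4/15, 2 , 3,6]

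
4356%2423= 1933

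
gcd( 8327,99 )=11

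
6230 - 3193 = 3037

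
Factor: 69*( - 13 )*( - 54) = 2^1 * 3^4*13^1 * 23^1 = 48438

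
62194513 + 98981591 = 161176104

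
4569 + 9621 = 14190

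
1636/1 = 1636 = 1636.00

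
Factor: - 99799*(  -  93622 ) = 2^1*7^1 * 53^1*269^1*46811^1 = 9343381978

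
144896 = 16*9056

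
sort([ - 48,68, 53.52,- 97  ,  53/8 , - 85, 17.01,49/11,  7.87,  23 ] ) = [-97,-85, - 48,49/11, 53/8,7.87,17.01,  23, 53.52 , 68] 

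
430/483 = 430/483 = 0.89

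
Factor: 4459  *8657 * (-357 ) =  - 3^1*7^4*11^1*13^1 * 17^1*787^1=- 13780757991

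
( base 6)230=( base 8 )132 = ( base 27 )39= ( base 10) 90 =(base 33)2o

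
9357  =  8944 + 413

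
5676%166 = 32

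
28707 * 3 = 86121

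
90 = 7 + 83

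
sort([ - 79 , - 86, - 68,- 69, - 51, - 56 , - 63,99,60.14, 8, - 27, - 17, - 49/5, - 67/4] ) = [  -  86,- 79, -69,-68 , - 63, - 56, -51, - 27 , - 17, - 67/4,  -  49/5, 8, 60.14, 99]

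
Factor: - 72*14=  - 2^4*3^2*7^1 = - 1008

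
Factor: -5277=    - 3^1*1759^1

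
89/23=3 + 20/23 = 3.87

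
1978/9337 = 1978/9337 = 0.21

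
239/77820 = 239/77820 = 0.00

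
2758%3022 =2758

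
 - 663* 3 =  - 1989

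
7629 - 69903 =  - 62274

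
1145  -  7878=-6733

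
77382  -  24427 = 52955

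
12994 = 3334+9660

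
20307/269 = 75 + 132/269 = 75.49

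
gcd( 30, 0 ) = 30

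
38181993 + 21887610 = 60069603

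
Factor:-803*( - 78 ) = 62634= 2^1*3^1*11^1*13^1*73^1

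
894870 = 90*9943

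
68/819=68/819 = 0.08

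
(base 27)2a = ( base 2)1000000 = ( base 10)64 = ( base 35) 1t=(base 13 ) 4c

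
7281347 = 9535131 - 2253784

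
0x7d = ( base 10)125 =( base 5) 1000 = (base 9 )148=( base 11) 104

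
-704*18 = - 12672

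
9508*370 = 3517960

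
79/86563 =79/86563 = 0.00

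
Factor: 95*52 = 4940  =  2^2*5^1*13^1*19^1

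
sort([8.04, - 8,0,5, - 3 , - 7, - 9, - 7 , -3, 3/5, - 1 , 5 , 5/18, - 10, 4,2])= [ - 10, - 9,-8, - 7, - 7 , - 3, - 3, - 1, 0,  5/18,3/5, 2, 4,5,  5,8.04] 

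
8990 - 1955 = 7035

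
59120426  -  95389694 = - 36269268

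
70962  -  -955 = 71917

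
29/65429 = 29/65429 = 0.00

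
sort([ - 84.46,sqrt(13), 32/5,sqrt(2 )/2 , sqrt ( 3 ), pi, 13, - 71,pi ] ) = [ - 84.46,-71, sqrt(2)/2, sqrt(3), pi, pi, sqrt( 13 ), 32/5  ,  13]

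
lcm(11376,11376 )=11376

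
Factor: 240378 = 2^1 * 3^1*40063^1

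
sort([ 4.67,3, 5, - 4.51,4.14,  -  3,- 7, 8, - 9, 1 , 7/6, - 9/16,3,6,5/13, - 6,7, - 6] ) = [ - 9, - 7,-6, - 6, - 4.51  , - 3, - 9/16,5/13, 1 , 7/6,3 , 3,4.14, 4.67,5,6,7, 8] 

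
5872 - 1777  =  4095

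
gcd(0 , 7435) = 7435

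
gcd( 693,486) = 9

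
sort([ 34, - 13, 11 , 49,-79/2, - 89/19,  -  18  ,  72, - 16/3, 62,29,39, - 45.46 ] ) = [ - 45.46, - 79/2,-18,- 13,-16/3 , - 89/19, 11,  29,34, 39,  49 , 62, 72] 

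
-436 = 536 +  - 972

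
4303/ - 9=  - 479 + 8/9 = -  478.11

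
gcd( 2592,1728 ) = 864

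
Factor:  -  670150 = - 2^1 * 5^2*13^1*1031^1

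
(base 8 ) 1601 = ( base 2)1110000001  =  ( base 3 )1020020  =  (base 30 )TR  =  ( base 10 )897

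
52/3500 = 13/875  =  0.01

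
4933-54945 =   -  50012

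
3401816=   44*77314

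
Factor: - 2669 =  - 17^1*157^1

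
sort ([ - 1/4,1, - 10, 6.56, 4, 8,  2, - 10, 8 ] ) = [  -  10 , - 10, - 1/4, 1, 2,4,6.56 , 8, 8]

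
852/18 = 47 + 1/3= 47.33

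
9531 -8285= 1246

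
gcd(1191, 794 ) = 397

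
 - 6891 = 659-7550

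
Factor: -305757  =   - 3^2*53^1 * 641^1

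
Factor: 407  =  11^1*37^1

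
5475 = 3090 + 2385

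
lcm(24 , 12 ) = 24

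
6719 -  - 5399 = 12118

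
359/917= 359/917 =0.39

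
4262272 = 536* 7952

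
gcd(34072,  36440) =8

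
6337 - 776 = 5561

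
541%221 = 99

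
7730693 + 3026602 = 10757295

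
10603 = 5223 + 5380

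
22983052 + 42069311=65052363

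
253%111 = 31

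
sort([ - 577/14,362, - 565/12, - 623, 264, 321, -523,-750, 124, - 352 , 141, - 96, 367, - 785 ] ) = [ - 785, - 750 ,- 623,-523,  -  352,  -  96, - 565/12, - 577/14,  124,141, 264, 321,  362,367 ] 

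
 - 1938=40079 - 42017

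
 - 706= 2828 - 3534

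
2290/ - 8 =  - 287 + 3/4 = - 286.25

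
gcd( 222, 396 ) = 6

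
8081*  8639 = 69811759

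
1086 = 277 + 809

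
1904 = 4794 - 2890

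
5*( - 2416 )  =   - 12080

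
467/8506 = 467/8506= 0.05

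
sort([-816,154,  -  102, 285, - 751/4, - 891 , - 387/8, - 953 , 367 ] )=[ - 953, - 891, - 816, - 751/4,- 102, - 387/8,154, 285,367]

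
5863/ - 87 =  - 68+53/87 =- 67.39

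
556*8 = 4448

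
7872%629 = 324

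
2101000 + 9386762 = 11487762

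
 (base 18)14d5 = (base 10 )7367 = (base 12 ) 431B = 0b1110011000111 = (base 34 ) 6CN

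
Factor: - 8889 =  - 3^1*2963^1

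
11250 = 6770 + 4480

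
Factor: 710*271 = 192410 = 2^1*5^1*71^1*271^1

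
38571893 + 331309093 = 369880986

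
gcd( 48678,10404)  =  6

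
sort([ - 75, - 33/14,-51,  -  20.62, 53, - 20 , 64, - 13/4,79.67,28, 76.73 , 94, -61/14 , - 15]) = [  -  75, - 51, - 20.62, - 20 , -15,-61/14, - 13/4,-33/14, 28, 53,64,76.73, 79.67,94] 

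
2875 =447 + 2428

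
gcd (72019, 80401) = 1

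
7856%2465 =461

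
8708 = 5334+3374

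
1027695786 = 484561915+543133871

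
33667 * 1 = 33667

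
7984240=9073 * 880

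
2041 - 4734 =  - 2693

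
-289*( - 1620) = 468180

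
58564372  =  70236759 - 11672387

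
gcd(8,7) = 1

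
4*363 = 1452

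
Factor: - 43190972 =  - 2^2 * 11^1*53^1*18521^1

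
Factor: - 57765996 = - 2^2*3^2*1604611^1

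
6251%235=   141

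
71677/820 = 71677/820 =87.41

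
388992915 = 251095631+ 137897284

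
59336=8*7417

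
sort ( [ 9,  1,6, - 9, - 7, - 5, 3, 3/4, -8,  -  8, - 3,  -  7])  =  [ - 9 , -8, - 8, - 7, - 7,-5,-3,3/4,1, 3, 6,  9]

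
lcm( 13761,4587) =13761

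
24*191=4584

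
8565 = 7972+593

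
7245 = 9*805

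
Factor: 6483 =3^1*2161^1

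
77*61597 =4742969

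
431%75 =56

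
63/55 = 63/55 =1.15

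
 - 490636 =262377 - 753013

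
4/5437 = 4/5437= 0.00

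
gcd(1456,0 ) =1456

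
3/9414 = 1/3138=0.00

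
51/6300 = 17/2100 = 0.01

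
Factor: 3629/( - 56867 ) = -191/2993 = - 41^( - 1 )*73^(  -  1)*191^1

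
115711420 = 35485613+80225807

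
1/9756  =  1/9756 = 0.00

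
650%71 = 11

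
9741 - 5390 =4351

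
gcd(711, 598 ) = 1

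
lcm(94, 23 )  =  2162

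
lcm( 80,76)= 1520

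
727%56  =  55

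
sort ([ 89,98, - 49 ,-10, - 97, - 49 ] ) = [ - 97, - 49, - 49, - 10,89,98] 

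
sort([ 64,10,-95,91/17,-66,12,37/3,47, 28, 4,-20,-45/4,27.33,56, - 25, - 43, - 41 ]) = [  -  95,-66, - 43, - 41, - 25, - 20, - 45/4,4, 91/17  ,  10 , 12, 37/3,27.33,28,  47, 56,64]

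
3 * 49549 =148647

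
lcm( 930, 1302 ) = 6510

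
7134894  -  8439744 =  - 1304850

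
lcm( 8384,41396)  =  662336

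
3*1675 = 5025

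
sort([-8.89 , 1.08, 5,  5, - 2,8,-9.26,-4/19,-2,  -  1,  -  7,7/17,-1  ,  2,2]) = [  -  9.26, - 8.89 ,  -  7,-2 , -2, - 1, - 1, - 4/19,7/17,1.08, 2,2,5, 5,8]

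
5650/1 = 5650  =  5650.00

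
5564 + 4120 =9684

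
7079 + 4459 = 11538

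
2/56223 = 2/56223 = 0.00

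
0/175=0= 0.00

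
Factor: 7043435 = 5^1*7^1*53^1 *3797^1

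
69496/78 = 890 + 38/39 = 890.97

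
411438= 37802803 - 37391365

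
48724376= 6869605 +41854771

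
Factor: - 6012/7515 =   -  4/5  =  -2^2 * 5^( - 1)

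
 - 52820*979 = -51710780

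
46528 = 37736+8792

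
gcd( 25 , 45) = 5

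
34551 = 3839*9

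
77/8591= 7/781=0.01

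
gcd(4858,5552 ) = 694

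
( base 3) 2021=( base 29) 23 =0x3D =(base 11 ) 56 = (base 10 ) 61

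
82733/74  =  82733/74  =  1118.01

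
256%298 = 256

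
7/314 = 7/314 = 0.02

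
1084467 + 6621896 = 7706363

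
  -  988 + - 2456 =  - 3444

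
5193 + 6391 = 11584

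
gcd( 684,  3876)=228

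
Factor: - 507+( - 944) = - 1451 = - 1451^1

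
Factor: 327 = 3^1*109^1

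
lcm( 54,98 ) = 2646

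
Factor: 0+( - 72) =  - 2^3*3^2=- 72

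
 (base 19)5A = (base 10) 105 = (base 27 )3O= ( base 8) 151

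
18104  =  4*4526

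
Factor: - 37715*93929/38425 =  - 5^( - 1 )*11^1*19^1*29^(  -  1 )*53^(-1)*397^1*8539^1 =-  708506447/7685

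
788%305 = 178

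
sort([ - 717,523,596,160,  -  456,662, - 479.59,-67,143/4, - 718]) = [ - 718, - 717,-479.59 ,-456, - 67,143/4, 160,  523,596, 662]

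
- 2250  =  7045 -9295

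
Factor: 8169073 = 11^2*181^1 * 373^1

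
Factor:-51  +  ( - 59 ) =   -  2^1*5^1*11^1=-110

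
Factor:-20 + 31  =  11 = 11^1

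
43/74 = 43/74 = 0.58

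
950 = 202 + 748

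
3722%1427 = 868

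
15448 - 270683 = - 255235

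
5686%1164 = 1030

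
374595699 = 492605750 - 118010051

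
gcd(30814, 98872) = 2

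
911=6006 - 5095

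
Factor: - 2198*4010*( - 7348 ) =2^4 * 5^1 * 7^1*11^1*157^1*167^1*401^1 = 64765125040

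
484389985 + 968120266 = 1452510251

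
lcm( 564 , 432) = 20304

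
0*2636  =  0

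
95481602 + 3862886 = 99344488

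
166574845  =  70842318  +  95732527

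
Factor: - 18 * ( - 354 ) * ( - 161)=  - 2^2*3^3*7^1 * 23^1 * 59^1 = - 1025892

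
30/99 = 10/33 = 0.30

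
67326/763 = 88 + 26/109= 88.24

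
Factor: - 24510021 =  - 3^1*37^1*220811^1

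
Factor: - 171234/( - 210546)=453/557 = 3^1*151^1*557^( - 1 ) 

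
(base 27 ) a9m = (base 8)16603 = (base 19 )11HC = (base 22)fd9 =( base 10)7555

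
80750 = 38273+42477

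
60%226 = 60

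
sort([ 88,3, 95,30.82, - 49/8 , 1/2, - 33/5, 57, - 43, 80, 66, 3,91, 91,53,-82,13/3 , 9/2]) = [-82 ,-43, - 33/5, - 49/8,1/2,  3,3,13/3,9/2,30.82, 53, 57 , 66 , 80,88 , 91,91,95]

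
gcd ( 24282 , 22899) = 3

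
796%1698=796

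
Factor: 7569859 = 11^1  *31^1*79^1* 281^1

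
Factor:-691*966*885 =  - 590742810 = - 2^1*3^2*5^1*7^1*23^1*59^1*691^1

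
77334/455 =77334/455 = 169.96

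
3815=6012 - 2197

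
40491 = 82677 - 42186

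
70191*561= 39377151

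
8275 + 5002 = 13277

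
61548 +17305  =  78853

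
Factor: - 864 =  - 2^5*  3^3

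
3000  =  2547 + 453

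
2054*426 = 875004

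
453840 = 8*56730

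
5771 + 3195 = 8966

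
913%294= 31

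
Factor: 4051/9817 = 4051^1*9817^( - 1)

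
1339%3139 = 1339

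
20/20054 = 10/10027 = 0.00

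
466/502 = 233/251 =0.93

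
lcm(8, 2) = 8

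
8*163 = 1304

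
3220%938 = 406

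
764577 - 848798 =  - 84221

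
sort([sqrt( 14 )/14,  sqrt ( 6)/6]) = [sqrt(14)/14,sqrt( 6)/6 ]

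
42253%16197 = 9859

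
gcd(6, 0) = 6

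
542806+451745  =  994551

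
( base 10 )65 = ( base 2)1000001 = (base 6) 145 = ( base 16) 41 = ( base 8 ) 101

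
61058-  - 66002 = 127060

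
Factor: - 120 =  - 2^3*3^1*5^1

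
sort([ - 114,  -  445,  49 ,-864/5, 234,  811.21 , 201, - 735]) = [-735, - 445, - 864/5,-114,  49,  201,234,811.21 ]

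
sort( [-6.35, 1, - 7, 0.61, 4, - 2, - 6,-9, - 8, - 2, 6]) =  [ - 9, - 8, - 7 , - 6.35, - 6, - 2, - 2, 0.61,1, 4, 6 ] 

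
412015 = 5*82403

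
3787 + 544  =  4331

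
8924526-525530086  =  -516605560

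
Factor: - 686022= -2^1*3^1 * 43^1*2659^1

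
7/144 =7/144= 0.05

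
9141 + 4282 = 13423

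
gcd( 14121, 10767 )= 3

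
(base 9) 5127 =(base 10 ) 3751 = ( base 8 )7247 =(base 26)5e7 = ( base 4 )322213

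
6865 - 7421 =-556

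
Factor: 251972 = 2^2*7^1*8999^1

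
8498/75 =113 + 23/75 = 113.31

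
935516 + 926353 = 1861869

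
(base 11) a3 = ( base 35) 38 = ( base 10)113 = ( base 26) 49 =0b1110001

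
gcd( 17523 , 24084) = 27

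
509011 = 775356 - 266345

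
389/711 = 389/711 = 0.55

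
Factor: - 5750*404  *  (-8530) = 2^4*5^4*23^1*101^1*853^1 = 19815190000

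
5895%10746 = 5895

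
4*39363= 157452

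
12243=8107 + 4136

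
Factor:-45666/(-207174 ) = 177/803=3^1*11^( - 1 )*59^1*73^(-1 )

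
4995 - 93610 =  - 88615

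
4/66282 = 2/33141 = 0.00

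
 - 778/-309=778/309 = 2.52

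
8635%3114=2407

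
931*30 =27930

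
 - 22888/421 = -55 + 267/421=- 54.37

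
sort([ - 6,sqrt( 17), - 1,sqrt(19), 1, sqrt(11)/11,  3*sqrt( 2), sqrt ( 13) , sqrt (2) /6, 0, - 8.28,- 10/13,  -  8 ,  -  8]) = [-8.28 , - 8, - 8,-6, - 1 , - 10/13,  0, sqrt (2 ) /6 , sqrt(11)/11 , 1,sqrt(13 ), sqrt(17 ), 3 * sqrt(2),sqrt( 19) ]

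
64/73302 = 32/36651 = 0.00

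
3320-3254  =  66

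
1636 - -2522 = 4158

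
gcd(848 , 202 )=2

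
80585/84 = 80585/84 = 959.35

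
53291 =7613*7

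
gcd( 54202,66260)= 2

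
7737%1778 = 625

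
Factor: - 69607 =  - 47^1*1481^1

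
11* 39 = 429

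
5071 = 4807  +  264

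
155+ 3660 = 3815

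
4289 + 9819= 14108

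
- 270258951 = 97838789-368097740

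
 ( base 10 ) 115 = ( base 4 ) 1303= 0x73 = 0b1110011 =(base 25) 4f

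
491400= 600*819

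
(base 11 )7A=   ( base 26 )39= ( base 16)57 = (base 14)63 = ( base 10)87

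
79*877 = 69283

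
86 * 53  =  4558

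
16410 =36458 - 20048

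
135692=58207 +77485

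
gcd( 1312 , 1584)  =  16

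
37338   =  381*98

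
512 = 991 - 479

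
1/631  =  1/631 = 0.00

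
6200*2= 12400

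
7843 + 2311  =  10154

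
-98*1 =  - 98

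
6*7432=44592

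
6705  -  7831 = - 1126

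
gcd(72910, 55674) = 2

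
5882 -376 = 5506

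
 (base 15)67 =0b1100001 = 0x61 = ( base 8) 141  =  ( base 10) 97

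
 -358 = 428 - 786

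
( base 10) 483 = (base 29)GJ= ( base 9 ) 586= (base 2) 111100011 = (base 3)122220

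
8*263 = 2104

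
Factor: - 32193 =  - 3^2*7^2*73^1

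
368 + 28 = 396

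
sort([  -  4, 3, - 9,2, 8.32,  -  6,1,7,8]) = [- 9,-6, - 4 , 1,2,  3, 7,8, 8.32]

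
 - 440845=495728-936573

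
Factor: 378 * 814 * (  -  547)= - 2^2*3^3*7^1*11^1*  37^1*547^1 = - 168307524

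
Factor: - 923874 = - 2^1*3^1*7^1 *21997^1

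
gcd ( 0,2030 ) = 2030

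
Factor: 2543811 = 3^1*847937^1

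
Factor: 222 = 2^1*  3^1*37^1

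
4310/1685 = 862/337 = 2.56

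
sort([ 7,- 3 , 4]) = [ - 3 , 4,  7 ]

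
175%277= 175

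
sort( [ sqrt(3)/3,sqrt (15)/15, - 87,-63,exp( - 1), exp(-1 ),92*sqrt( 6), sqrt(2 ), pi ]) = [-87, - 63,sqrt(15)/15,exp(-1), exp(-1 ),sqrt(3)/3,sqrt( 2) , pi,92*sqrt( 6)]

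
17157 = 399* 43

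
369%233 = 136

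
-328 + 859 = 531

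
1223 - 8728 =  - 7505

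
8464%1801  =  1260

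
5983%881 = 697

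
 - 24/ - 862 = 12/431 = 0.03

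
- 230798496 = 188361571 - 419160067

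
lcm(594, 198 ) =594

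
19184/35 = 548 + 4/35 = 548.11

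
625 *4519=2824375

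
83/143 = 83/143  =  0.58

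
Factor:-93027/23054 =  - 2^( - 1)*3^1 * 11^1 *2819^1*11527^( - 1)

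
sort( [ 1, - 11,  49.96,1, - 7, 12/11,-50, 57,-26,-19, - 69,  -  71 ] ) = [ - 71, - 69, - 50, - 26, - 19, - 11,-7,  1,1,12/11,49.96 , 57 ] 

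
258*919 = 237102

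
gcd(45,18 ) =9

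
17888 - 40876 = - 22988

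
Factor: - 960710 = -2^1*5^1*23^1*4177^1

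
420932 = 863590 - 442658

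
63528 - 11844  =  51684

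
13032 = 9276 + 3756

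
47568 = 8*5946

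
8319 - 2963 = 5356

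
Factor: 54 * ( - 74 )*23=-91908 = -  2^2*3^3*23^1*37^1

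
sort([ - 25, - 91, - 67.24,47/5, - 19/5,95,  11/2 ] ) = [ - 91, - 67.24, - 25, - 19/5,11/2,47/5,95 ]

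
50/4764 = 25/2382 = 0.01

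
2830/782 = 1415/391= 3.62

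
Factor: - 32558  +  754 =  - 31804 = - 2^2 * 7951^1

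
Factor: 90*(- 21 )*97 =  - 183330= - 2^1*3^3*5^1*7^1  *97^1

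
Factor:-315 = - 3^2*5^1 *7^1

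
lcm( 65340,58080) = 522720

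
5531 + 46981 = 52512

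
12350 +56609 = 68959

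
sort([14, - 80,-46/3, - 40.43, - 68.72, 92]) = [ - 80,-68.72, - 40.43, - 46/3, 14, 92 ]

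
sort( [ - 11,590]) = [ - 11 , 590]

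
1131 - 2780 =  - 1649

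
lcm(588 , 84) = 588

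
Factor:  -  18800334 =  - 2^1 * 3^2 *7^1*17^1*67^1*131^1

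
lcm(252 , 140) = 1260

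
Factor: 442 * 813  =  2^1*3^1*13^1*17^1*271^1 =359346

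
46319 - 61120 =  - 14801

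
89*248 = 22072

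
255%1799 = 255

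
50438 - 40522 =9916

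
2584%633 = 52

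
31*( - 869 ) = - 26939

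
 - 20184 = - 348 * 58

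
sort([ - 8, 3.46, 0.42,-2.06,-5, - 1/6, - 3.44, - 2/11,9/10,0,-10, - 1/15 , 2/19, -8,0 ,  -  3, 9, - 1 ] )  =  [ - 10, - 8, - 8 ,  -  5, - 3.44,-3,-2.06, - 1,-2/11 ,- 1/6, - 1/15,0, 0,  2/19, 0.42 , 9/10, 3.46, 9]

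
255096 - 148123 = 106973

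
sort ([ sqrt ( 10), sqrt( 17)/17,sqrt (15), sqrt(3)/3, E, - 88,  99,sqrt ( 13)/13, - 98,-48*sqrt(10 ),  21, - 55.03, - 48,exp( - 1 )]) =[ - 48*sqrt(10), -98 , - 88, - 55.03, - 48,sqrt(17 ) /17, sqrt( 13)/13, exp (-1), sqrt ( 3 ) /3, E,  sqrt( 10),sqrt (15),21, 99] 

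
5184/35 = 148 + 4/35 = 148.11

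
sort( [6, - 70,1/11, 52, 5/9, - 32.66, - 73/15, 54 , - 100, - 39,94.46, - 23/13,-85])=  [ - 100, - 85, - 70, - 39,- 32.66, - 73/15, - 23/13,1/11, 5/9, 6, 52,54, 94.46]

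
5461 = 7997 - 2536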